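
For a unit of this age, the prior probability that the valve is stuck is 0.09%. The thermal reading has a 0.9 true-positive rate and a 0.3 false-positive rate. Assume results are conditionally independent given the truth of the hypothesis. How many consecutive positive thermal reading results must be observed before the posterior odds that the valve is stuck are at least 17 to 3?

8

Prior odds = 0.0009/0.9991 = 9/9991.
Likelihood ratio of a positive result = 0.9/0.3 = 3.
Target odds = 17/3.
Need (9/9991) × 3ⁿ ≥ 17/3, i.e. 3ⁿ ≥ 169847/27.
3⁷ = 2187 falls short of 169847/27 but 3⁸ = 6561 reaches it, so n = 8.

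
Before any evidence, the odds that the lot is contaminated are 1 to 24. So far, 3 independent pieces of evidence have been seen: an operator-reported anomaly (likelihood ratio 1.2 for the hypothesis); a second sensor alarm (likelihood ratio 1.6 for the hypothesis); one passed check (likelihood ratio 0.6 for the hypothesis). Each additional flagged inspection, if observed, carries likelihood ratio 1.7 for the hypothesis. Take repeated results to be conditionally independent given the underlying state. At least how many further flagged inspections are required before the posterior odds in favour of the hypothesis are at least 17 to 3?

Prior odds = 1/24.
Combined Bayes factor of the evidence already in hand = 1.2 × 1.6 × 0.6 = 1.152.
Odds after that evidence = (1/24) × 1.152 = 0.048.
Target odds = 17/3.
Need 1.7ⁿ ≥ 17/3 ÷ 0.048 = 2125/18.
1.7⁸ ≈69.7576 falls short of 2125/18 but 1.7⁹ ≈118.588 reaches it, so n = 9.

9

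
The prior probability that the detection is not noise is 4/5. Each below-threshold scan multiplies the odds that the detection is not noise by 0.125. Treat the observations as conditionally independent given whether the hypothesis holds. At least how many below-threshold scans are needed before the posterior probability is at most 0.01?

Prior odds = 0.8/0.2 = 4.
Likelihood ratio per below-threshold scan = 0.125.
Target odds: 0.01 ÷ 0.99 = 1/99.
Require 0.125ⁿ ≤ 1/99 ÷ 4 = 1/396.
0.125² = 0.015625 is still above 1/396 but 0.125³ = 0.001953125 is at or below it, so n = 3.

3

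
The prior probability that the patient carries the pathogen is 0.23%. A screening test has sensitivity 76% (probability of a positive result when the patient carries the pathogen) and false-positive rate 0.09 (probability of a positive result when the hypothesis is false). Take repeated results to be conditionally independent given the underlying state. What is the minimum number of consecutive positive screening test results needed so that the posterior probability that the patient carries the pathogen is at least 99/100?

6

Prior odds: 0.0023 ÷ 0.9977 = 23/9977.
Likelihood ratio of a positive result = 0.76/0.09 = 76/9.
Target posterior odds = 0.99/0.01 = 99.
Require (76/9)ⁿ ≥ 99 ÷ (23/9977) = 987723/23.
(76/9)⁵ ≈42939.3 falls short of 987723/23 but (76/9)⁶ ≈362599 reaches it, so n = 6.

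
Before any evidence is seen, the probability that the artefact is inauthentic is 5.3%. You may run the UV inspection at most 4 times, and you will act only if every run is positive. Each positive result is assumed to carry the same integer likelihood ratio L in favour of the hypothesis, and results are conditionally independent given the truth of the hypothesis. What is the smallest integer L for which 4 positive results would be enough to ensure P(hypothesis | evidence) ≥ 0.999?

Prior odds = 0.053/0.947 = 53/947.
Target odds = 0.999/0.001 = 999.
Need L⁴ ≥ 999 ÷ (53/947) = 946053/53.
11⁴ = 14641 < 946053/53 ≤ 20736 = 12⁴, so L = 12.

12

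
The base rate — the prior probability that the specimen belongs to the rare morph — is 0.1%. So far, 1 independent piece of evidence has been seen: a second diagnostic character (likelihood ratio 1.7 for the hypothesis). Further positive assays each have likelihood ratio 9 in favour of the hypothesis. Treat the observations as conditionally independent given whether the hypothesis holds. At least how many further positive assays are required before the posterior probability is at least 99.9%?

Prior odds = 0.001/0.999 = 1/999.
Bayes factor of the evidence already in hand = 1.7.
Odds after that evidence = (1/999) × 1.7 = 17/9990.
Target odds = 0.999/0.001 = 999.
Need 9ⁿ ≥ 999 ÷ (17/9990) = 9980010/17.
9⁶ = 531441 falls short of 9980010/17 but 9⁷ = 4782969 reaches it, so n = 7.

7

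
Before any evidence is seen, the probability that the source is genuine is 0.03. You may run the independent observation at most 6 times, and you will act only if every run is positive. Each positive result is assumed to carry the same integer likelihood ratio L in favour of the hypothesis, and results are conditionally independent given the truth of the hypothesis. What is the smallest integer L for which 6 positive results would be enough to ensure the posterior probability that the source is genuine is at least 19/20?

Prior odds = 0.03/0.97 = 3/97.
Target odds = 0.95/0.05 = 19.
Need L⁶ ≥ 19 ÷ (3/97) = 1843/3.
2⁶ = 64 < 1843/3 ≤ 729 = 3⁶, so L = 3.

3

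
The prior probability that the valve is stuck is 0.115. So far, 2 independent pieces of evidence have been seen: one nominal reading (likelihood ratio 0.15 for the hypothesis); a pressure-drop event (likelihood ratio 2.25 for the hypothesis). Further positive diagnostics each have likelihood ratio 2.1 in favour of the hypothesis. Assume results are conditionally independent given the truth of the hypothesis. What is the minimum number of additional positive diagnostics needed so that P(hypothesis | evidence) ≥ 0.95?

Prior odds = 0.115/0.885 = 23/177.
Combined Bayes factor of the evidence already in hand = 0.15 × 2.25 = 0.3375.
Odds after that evidence = (23/177) × 0.3375 = 207/4720.
Target odds = 0.95/0.05 = 19.
Need 2.1ⁿ ≥ 19 ÷ (207/4720) = 89680/207.
2.1⁸ ≈378.229 falls short of 89680/207 but 2.1⁹ ≈794.28 reaches it, so n = 9.

9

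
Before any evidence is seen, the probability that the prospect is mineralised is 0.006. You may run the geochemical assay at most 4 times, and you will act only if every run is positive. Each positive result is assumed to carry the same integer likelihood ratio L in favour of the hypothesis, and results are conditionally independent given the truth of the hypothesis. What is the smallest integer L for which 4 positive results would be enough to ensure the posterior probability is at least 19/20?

Prior odds = 0.006/0.994 = 3/497.
Target odds = 0.95/0.05 = 19.
Need L⁴ ≥ 19 ÷ (3/497) = 9443/3.
7⁴ = 2401 < 9443/3 ≤ 4096 = 8⁴, so L = 8.

8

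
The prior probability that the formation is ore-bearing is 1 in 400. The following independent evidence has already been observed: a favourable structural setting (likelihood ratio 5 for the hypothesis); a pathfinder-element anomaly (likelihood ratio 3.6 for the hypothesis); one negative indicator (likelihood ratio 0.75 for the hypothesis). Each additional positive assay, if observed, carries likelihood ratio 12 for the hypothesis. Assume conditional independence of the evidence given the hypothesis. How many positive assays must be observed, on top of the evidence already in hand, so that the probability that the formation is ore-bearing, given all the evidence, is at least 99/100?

Prior odds = 0.0025/0.9975 = 1/399.
Combined Bayes factor of the evidence already in hand = 5 × 3.6 × 0.75 = 13.5.
Odds after that evidence = (1/399) × 13.5 = 9/266.
Target odds = 0.99/0.01 = 99.
Need 12ⁿ ≥ 99 ÷ (9/266) = 2926.
12³ = 1728 falls short of 2926 but 12⁴ = 20736 reaches it, so n = 4.

4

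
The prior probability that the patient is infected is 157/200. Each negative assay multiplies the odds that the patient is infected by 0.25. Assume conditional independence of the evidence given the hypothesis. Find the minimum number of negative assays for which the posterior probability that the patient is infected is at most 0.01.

Prior odds = 0.785/0.215 = 157/43.
Likelihood ratio per negative assay = 0.25.
Target posterior odds = 0.01/0.99 = 1/99.
Need (157/43) × 0.25ⁿ ≤ 1/99, i.e. 0.25ⁿ ≤ 43/15543.
0.25⁴ = 0.00390625 is still above 43/15543 but 0.25⁵ = 1/1024 is at or below it, so n = 5.

5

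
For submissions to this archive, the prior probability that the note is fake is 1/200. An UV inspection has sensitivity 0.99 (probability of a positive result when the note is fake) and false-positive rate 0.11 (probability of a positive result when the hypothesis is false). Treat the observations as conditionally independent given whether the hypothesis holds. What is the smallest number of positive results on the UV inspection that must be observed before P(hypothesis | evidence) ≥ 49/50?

Prior odds: 0.005 ÷ 0.995 = 1/199.
Likelihood ratio of a positive result = 0.99/0.11 = 9.
Target posterior odds = 0.98/0.02 = 49.
Need (1/199) × 9ⁿ ≥ 49, i.e. 9ⁿ ≥ 9751.
9⁴ = 6561 falls short of 9751 but 9⁵ = 59049 reaches it, so n = 5.

5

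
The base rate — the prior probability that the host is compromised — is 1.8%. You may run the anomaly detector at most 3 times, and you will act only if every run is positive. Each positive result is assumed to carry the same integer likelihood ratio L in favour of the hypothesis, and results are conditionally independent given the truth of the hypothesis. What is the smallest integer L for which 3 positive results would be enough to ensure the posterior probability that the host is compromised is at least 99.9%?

Prior odds = 0.018/0.982 = 9/491.
Target odds = 0.999/0.001 = 999.
Need L³ ≥ 999 ÷ (9/491) = 54501.
37³ = 50653 < 54501 ≤ 54872 = 38³, so L = 38.

38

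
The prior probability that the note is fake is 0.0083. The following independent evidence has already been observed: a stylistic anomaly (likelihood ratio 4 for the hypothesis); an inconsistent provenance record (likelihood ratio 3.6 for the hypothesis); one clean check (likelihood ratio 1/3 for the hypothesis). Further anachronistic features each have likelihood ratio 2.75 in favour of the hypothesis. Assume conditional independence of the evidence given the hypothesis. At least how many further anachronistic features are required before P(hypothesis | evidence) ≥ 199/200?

Prior odds = 0.0083/0.9917 = 83/9917.
Combined Bayes factor of the evidence already in hand = 4 × 3.6 × (1/3) = 4.8.
Odds after that evidence = (83/9917) × 4.8 = 1992/49585.
Target odds = 0.995/0.005 = 199.
Need 2.75ⁿ ≥ 199 ÷ (1992/49585) = 9867415/1992.
2.75⁸ = 214358881/65536 falls short of 9867415/1992 but 2.75⁹ ≈8994.86 reaches it, so n = 9.

9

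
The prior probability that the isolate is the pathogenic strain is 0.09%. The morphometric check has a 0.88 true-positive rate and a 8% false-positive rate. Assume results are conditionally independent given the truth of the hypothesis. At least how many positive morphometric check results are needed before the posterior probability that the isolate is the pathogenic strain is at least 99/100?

Prior odds: 0.0009 ÷ 0.9991 = 9/9991.
Likelihood ratio of a positive result = 0.88/0.08 = 11.
Target odds: 0.99 ÷ 0.01 = 99.
Need (9/9991) × 11ⁿ ≥ 99, i.e. 11ⁿ ≥ 109901.
11⁴ = 14641 falls short of 109901 but 11⁵ = 161051 reaches it, so n = 5.

5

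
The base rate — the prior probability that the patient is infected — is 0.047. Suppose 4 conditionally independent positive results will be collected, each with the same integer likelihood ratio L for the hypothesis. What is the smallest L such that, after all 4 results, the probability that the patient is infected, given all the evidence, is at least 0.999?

12

Prior odds = 0.047/0.953 = 47/953.
Target odds = 0.999/0.001 = 999.
Need L⁴ ≥ 999 ÷ (47/953) = 952047/47.
11⁴ = 14641 < 952047/47 ≤ 20736 = 12⁴, so L = 12.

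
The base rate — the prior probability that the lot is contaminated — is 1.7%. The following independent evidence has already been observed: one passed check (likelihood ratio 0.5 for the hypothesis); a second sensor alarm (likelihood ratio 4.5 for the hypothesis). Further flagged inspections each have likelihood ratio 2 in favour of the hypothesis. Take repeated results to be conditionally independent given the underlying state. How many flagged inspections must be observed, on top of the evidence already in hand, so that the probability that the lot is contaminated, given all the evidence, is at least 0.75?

Prior odds = 0.017/0.983 = 17/983.
Combined Bayes factor of the evidence already in hand = 0.5 × 4.5 = 2.25.
Odds after that evidence = (17/983) × 2.25 = 153/3932.
Target odds = 0.75/0.25 = 3.
Need 2ⁿ ≥ 3 ÷ (153/3932) = 3932/51.
2⁶ = 64 falls short of 3932/51 but 2⁷ = 128 reaches it, so n = 7.

7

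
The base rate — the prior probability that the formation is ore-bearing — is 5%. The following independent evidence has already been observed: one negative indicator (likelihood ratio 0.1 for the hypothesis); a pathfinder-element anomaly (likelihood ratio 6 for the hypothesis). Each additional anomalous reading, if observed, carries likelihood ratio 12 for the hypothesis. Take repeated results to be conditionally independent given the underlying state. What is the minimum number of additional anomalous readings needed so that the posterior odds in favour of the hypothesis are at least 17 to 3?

3

Prior odds = 0.05/0.95 = 1/19.
Combined Bayes factor of the evidence already in hand = 0.1 × 6 = 0.6.
Odds after that evidence = (1/19) × 0.6 = 3/95.
Target odds = 17/3.
Need 12ⁿ ≥ 17/3 ÷ (3/95) = 1615/9.
12² = 144 falls short of 1615/9 but 12³ = 1728 reaches it, so n = 3.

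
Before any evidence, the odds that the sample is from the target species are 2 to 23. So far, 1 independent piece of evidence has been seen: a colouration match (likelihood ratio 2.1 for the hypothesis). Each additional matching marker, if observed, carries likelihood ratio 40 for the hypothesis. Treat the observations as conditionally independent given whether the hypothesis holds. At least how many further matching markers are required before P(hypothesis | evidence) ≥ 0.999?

Prior odds = 2/23.
Bayes factor of the evidence already in hand = 2.1.
Odds after that evidence = (2/23) × 2.1 = 21/115.
Target odds = 0.999/0.001 = 999.
Need 40ⁿ ≥ 999 ÷ (21/115) = 38295/7.
40² = 1600 falls short of 38295/7 but 40³ = 64000 reaches it, so n = 3.

3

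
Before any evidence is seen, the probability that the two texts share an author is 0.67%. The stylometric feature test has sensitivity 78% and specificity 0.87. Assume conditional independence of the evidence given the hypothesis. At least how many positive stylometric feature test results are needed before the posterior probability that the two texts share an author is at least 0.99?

6

Prior odds: 0.0067 ÷ 0.9933 = 67/9933.
False-positive rate = 1 − 0.87 = 0.13; likelihood ratio of a positive = 0.78/0.13 = 6.
Target posterior odds = 0.99/0.01 = 99.
Require 6ⁿ ≥ 99 ÷ (67/9933) = 983367/67.
6⁵ = 7776 falls short of 983367/67 but 6⁶ = 46656 reaches it, so n = 6.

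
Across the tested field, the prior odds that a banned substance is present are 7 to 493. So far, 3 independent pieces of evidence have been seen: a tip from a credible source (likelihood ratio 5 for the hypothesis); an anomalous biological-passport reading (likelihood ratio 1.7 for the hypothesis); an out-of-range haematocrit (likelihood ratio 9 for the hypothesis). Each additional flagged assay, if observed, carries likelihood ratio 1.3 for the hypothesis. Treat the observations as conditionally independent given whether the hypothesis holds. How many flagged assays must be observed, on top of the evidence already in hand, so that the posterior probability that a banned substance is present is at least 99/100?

Prior odds = 7/493.
Combined Bayes factor of the evidence already in hand = 5 × 1.7 × 9 = 76.5.
Odds after that evidence = (7/493) × 76.5 = 63/58.
Target odds = 0.99/0.01 = 99.
Need 1.3ⁿ ≥ 99 ÷ (63/58) = 638/7.
1.3¹⁷ ≈86.5042 falls short of 638/7 but 1.3¹⁸ ≈112.455 reaches it, so n = 18.

18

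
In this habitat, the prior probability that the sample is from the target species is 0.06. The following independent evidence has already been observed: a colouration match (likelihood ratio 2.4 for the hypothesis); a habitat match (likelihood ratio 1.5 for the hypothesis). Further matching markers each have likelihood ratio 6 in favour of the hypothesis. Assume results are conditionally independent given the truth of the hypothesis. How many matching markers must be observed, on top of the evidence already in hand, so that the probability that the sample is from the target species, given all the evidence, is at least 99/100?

4

Prior odds = 0.06/0.94 = 3/47.
Combined Bayes factor of the evidence already in hand = 2.4 × 1.5 = 3.6.
Odds after that evidence = (3/47) × 3.6 = 54/235.
Target odds = 0.99/0.01 = 99.
Need 6ⁿ ≥ 99 ÷ (54/235) = 2585/6.
6³ = 216 falls short of 2585/6 but 6⁴ = 1296 reaches it, so n = 4.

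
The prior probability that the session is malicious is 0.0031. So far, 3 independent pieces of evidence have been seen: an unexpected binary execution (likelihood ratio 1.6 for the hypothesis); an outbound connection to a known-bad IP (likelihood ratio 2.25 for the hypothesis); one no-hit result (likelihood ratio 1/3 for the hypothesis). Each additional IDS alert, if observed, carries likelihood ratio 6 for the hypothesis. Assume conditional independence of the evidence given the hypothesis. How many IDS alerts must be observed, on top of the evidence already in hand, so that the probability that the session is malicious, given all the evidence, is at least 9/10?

5

Prior odds = 0.0031/0.9969 = 31/9969.
Combined Bayes factor of the evidence already in hand = 1.6 × 2.25 × (1/3) = 1.2.
Odds after that evidence = (31/9969) × 1.2 = 62/16615.
Target odds = 0.9/0.1 = 9.
Need 6ⁿ ≥ 9 ÷ (62/16615) = 149535/62.
6⁴ = 1296 falls short of 149535/62 but 6⁵ = 7776 reaches it, so n = 5.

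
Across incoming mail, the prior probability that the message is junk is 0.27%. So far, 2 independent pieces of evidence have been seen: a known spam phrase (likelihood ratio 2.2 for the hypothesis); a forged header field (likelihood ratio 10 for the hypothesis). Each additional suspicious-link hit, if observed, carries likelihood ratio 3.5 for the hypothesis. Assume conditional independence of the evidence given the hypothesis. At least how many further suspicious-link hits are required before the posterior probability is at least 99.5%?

7

Prior odds = 0.0027/0.9973 = 27/9973.
Combined Bayes factor of the evidence already in hand = 2.2 × 10 = 22.
Odds after that evidence = (27/9973) × 22 = 594/9973.
Target odds = 0.995/0.005 = 199.
Need 3.5ⁿ ≥ 199 ÷ (594/9973) = 1984627/594.
3.5⁶ = 1838.265625 falls short of 1984627/594 but 3.5⁷ = 823543/128 reaches it, so n = 7.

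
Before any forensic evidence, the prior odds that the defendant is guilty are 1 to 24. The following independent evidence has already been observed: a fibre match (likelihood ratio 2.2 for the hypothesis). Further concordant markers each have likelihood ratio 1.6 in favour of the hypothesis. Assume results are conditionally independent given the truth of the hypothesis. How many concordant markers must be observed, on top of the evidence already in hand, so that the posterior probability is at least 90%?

Prior odds = 1/24.
Bayes factor of the evidence already in hand = 2.2.
Odds after that evidence = (1/24) × 2.2 = 11/120.
Target odds = 0.9/0.1 = 9.
Need 1.6ⁿ ≥ 9 ÷ (11/120) = 1080/11.
1.6⁹ = 134217728/1953125 falls short of 1080/11 but 1.6¹⁰ ≈109.951 reaches it, so n = 10.

10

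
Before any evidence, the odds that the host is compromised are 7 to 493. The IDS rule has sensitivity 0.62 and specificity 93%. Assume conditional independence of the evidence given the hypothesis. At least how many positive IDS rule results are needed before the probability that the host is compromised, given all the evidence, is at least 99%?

Prior odds = 7/493.
False-positive rate = 1 − 0.93 = 0.07; likelihood ratio of a positive = 0.62/0.07 = 62/7.
Target posterior odds = 0.99/0.01 = 99.
Require (62/7)ⁿ ≥ 99 ÷ (7/493) = 48807/7.
(62/7)⁴ = 14776336/2401 falls short of 48807/7 but (62/7)⁵ = 916132832/16807 reaches it, so n = 5.

5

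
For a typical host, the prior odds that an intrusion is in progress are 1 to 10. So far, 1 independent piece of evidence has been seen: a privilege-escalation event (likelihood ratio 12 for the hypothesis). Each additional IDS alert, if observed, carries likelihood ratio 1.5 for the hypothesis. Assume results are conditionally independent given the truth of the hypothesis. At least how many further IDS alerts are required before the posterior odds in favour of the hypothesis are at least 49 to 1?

10

Prior odds = 0.1.
Bayes factor of the evidence already in hand = 12.
Odds after that evidence = 0.1 × 12 = 1.2.
Target odds = 49.
Need 1.5ⁿ ≥ 49 ÷ 1.2 = 245/6.
1.5⁹ = 19683/512 falls short of 245/6 but 1.5¹⁰ = 59049/1024 reaches it, so n = 10.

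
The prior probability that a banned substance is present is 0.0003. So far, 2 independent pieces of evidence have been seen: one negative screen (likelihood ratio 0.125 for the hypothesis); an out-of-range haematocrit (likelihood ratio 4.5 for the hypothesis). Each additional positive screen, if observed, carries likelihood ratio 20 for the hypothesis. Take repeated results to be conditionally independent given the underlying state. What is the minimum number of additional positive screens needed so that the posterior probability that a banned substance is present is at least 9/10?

4

Prior odds = 0.0003/0.9997 = 3/9997.
Combined Bayes factor of the evidence already in hand = 0.125 × 4.5 = 0.5625.
Odds after that evidence = (3/9997) × 0.5625 = 27/159952.
Target odds = 0.9/0.1 = 9.
Need 20ⁿ ≥ 9 ÷ (27/159952) = 159952/3.
20³ = 8000 falls short of 159952/3 but 20⁴ = 160000 reaches it, so n = 4.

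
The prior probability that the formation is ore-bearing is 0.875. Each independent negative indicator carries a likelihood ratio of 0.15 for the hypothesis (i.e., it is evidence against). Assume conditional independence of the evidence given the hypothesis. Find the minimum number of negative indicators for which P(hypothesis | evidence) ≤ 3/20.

2

Prior odds = 0.875/0.125 = 7.
Likelihood ratio per negative indicator = 0.15.
Target posterior odds = 0.15/0.85 = 3/17.
Require 0.15ⁿ ≤ 3/17 ÷ 7 = 3/119.
0.15¹ = 0.15 is still above 3/119 but 0.15² = 0.0225 is at or below it, so n = 2.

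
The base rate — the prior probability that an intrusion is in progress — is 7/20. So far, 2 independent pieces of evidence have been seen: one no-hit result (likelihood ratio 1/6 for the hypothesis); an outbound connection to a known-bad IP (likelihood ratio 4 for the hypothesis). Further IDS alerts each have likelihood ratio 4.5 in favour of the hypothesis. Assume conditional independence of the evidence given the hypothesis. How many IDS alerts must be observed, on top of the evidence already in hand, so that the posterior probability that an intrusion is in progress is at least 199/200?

5

Prior odds = 0.35/0.65 = 7/13.
Combined Bayes factor of the evidence already in hand = (1/6) × 4 = 2/3.
Odds after that evidence = (7/13) × 2/3 = 14/39.
Target odds = 0.995/0.005 = 199.
Need 4.5ⁿ ≥ 199 ÷ (14/39) = 7761/14.
4.5⁴ = 410.0625 falls short of 7761/14 but 4.5⁵ = 1845.28125 reaches it, so n = 5.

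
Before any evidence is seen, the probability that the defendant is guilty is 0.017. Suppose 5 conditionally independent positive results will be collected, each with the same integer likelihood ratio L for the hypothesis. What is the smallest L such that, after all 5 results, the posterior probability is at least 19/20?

Prior odds = 0.017/0.983 = 17/983.
Target odds = 0.95/0.05 = 19.
Need L⁵ ≥ 19 ÷ (17/983) = 18677/17.
4⁵ = 1024 < 18677/17 ≤ 3125 = 5⁵, so L = 5.

5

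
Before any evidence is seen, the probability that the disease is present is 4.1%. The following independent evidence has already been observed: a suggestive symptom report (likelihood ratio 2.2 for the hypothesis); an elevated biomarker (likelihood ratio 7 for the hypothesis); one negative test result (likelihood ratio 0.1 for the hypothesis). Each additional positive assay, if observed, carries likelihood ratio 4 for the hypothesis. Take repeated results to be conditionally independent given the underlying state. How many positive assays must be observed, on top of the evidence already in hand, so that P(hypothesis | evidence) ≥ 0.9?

Prior odds = 0.041/0.959 = 41/959.
Combined Bayes factor of the evidence already in hand = 2.2 × 7 × 0.1 = 1.54.
Odds after that evidence = (41/959) × 1.54 = 451/6850.
Target odds = 0.9/0.1 = 9.
Need 4ⁿ ≥ 9 ÷ (451/6850) = 61650/451.
4³ = 64 falls short of 61650/451 but 4⁴ = 256 reaches it, so n = 4.

4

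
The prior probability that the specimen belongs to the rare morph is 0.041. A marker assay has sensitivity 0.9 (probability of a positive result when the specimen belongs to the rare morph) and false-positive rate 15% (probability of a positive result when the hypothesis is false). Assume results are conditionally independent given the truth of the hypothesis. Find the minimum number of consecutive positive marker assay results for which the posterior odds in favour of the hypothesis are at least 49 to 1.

Prior odds: 0.041 ÷ 0.959 = 41/959.
Likelihood ratio of a positive result = 0.9/0.15 = 6.
Target odds = 49.
Require 6ⁿ ≥ 49 ÷ (41/959) = 46991/41.
6³ = 216 falls short of 46991/41 but 6⁴ = 1296 reaches it, so n = 4.

4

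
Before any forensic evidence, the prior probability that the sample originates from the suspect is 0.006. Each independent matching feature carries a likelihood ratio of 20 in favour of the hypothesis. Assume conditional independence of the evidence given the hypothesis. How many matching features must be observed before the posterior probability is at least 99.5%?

Prior odds: 0.006 ÷ 0.994 = 3/497.
Likelihood ratio per matching feature = 20.
Target posterior odds = 0.995/0.005 = 199.
Need (3/497) × 20ⁿ ≥ 199, i.e. 20ⁿ ≥ 98903/3.
20³ = 8000 falls short of 98903/3 but 20⁴ = 160000 reaches it, so n = 4.

4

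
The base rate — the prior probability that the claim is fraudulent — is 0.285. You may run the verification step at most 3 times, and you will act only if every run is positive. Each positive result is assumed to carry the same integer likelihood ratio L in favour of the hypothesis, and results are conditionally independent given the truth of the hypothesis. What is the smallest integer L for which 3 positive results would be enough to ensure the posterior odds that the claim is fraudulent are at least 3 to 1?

2

Prior odds = 0.285/0.715 = 57/143.
Target odds = 3.
Need L³ ≥ 3 ÷ (57/143) = 143/19.
1³ = 1 < 143/19 ≤ 8 = 2³, so L = 2.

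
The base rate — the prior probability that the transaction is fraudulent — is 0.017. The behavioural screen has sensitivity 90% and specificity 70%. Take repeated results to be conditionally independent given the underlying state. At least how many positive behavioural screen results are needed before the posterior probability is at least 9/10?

6

Prior odds = 0.017/0.983 = 17/983.
False-positive rate = 1 − 0.7 = 0.3; likelihood ratio of a positive = 0.9/0.3 = 3.
Target odds: 0.9 ÷ 0.1 = 9.
Need (17/983) × 3ⁿ ≥ 9, i.e. 3ⁿ ≥ 8847/17.
3⁵ = 243 falls short of 8847/17 but 3⁶ = 729 reaches it, so n = 6.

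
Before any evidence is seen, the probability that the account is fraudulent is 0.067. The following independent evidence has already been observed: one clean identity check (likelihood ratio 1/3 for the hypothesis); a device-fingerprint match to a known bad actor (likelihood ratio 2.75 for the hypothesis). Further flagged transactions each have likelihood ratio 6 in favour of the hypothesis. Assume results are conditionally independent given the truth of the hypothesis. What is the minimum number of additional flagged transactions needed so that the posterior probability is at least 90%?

3

Prior odds = 0.067/0.933 = 67/933.
Combined Bayes factor of the evidence already in hand = (1/3) × 2.75 = 11/12.
Odds after that evidence = (67/933) × 11/12 = 737/11196.
Target odds = 0.9/0.1 = 9.
Need 6ⁿ ≥ 9 ÷ (737/11196) = 100764/737.
6² = 36 falls short of 100764/737 but 6³ = 216 reaches it, so n = 3.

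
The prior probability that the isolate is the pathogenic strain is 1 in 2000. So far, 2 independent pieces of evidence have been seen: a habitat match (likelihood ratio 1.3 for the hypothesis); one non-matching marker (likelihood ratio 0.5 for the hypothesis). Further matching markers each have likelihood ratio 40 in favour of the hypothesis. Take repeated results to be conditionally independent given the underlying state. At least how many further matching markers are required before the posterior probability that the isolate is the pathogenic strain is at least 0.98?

Prior odds = 0.0005/0.9995 = 1/1999.
Combined Bayes factor of the evidence already in hand = 1.3 × 0.5 = 0.65.
Odds after that evidence = (1/1999) × 0.65 = 13/39980.
Target odds = 0.98/0.02 = 49.
Need 40ⁿ ≥ 49 ÷ (13/39980) = 1959020/13.
40³ = 64000 falls short of 1959020/13 but 40⁴ = 2560000 reaches it, so n = 4.

4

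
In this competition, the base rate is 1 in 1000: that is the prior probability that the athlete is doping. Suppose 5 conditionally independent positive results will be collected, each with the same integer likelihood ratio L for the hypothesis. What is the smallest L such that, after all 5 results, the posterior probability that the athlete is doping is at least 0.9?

Prior odds = 0.001/0.999 = 1/999.
Target odds = 0.9/0.1 = 9.
Need L⁵ ≥ 9 ÷ (1/999) = 8991.
6⁵ = 7776 < 8991 ≤ 16807 = 7⁵, so L = 7.

7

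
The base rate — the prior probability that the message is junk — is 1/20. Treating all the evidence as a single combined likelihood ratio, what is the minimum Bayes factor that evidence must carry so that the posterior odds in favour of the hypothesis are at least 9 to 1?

171

Prior odds = 0.05/0.95 = 1/19.
Target odds = 9.
Required Bayes factor = 9 ÷ (1/19) = 171.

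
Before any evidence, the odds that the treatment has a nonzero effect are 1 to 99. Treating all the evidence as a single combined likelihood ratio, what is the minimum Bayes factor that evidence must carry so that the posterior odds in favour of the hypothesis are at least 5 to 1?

Prior odds = 1/99.
Target odds = 5.
Required Bayes factor = 5 ÷ (1/99) = 495.

495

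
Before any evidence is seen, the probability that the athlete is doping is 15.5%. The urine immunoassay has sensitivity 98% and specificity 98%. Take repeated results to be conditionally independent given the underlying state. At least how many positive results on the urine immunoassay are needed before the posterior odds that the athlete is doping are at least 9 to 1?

2

Prior odds: 0.155 ÷ 0.845 = 31/169.
False-positive rate = 1 − 0.98 = 0.02; likelihood ratio of a positive = 0.98/0.02 = 49.
Target odds = 9.
Need (31/169) × 49ⁿ ≥ 9, i.e. 49ⁿ ≥ 1521/31.
49¹ = 49 falls short of 1521/31 but 49² = 2401 reaches it, so n = 2.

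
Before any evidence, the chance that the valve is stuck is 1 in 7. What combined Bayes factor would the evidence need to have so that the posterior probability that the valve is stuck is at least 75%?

18

Prior odds = (1/7)/(6/7) = 1/6.
Target odds = 0.75/0.25 = 3.
Required Bayes factor = 3 ÷ (1/6) = 18.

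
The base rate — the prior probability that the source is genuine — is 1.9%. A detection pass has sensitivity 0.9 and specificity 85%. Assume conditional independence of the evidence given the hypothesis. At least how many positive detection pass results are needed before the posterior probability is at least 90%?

Prior odds = 0.019/0.981 = 19/981.
False-positive rate = 1 − 0.85 = 0.15; likelihood ratio of a positive = 0.9/0.15 = 6.
Target posterior odds = 0.9/0.1 = 9.
Require 6ⁿ ≥ 9 ÷ (19/981) = 8829/19.
6³ = 216 falls short of 8829/19 but 6⁴ = 1296 reaches it, so n = 4.

4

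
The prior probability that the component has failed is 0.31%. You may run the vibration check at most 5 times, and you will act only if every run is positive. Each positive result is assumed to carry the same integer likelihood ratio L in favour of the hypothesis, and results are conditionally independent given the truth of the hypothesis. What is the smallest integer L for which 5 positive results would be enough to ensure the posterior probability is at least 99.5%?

Prior odds = 0.0031/0.9969 = 31/9969.
Target odds = 0.995/0.005 = 199.
Need L⁵ ≥ 199 ÷ (31/9969) = 1983831/31.
9⁵ = 59049 < 1983831/31 ≤ 100000 = 10⁵, so L = 10.

10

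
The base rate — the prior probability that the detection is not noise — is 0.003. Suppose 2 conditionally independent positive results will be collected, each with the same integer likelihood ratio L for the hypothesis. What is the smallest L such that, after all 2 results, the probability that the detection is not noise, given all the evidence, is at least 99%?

182

Prior odds = 0.003/0.997 = 3/997.
Target odds = 0.99/0.01 = 99.
Need L² ≥ 99 ÷ (3/997) = 32901.
181² = 32761 < 32901 ≤ 33124 = 182², so L = 182.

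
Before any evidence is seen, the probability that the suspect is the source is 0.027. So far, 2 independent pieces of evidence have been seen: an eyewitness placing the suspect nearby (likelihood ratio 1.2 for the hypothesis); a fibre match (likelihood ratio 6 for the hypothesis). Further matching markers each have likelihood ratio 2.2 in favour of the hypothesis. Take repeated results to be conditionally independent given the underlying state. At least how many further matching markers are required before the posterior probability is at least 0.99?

8

Prior odds = 0.027/0.973 = 27/973.
Combined Bayes factor of the evidence already in hand = 1.2 × 6 = 7.2.
Odds after that evidence = (27/973) × 7.2 = 972/4865.
Target odds = 0.99/0.01 = 99.
Need 2.2ⁿ ≥ 99 ÷ (972/4865) = 53515/108.
2.2⁷ = 19487171/78125 falls short of 53515/108 but 2.2⁸ = 214358881/390625 reaches it, so n = 8.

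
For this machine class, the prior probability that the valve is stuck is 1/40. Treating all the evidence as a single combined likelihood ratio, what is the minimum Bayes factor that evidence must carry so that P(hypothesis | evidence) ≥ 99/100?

Prior odds = 0.025/0.975 = 1/39.
Target odds = 0.99/0.01 = 99.
Required Bayes factor = 99 ÷ (1/39) = 3861.

3861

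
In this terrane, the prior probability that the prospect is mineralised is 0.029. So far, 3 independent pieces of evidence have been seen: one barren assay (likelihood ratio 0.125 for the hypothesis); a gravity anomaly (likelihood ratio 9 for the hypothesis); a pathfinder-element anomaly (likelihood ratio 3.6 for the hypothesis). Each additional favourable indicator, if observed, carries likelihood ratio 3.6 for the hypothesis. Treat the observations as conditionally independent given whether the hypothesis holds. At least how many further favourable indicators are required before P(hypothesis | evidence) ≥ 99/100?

Prior odds = 0.029/0.971 = 29/971.
Combined Bayes factor of the evidence already in hand = 0.125 × 9 × 3.6 = 4.05.
Odds after that evidence = (29/971) × 4.05 = 2349/19420.
Target odds = 0.99/0.01 = 99.
Need 3.6ⁿ ≥ 99 ÷ (2349/19420) = 213620/261.
3.6⁵ = 604.66176 falls short of 213620/261 but 3.6⁶ = 34012224/15625 reaches it, so n = 6.

6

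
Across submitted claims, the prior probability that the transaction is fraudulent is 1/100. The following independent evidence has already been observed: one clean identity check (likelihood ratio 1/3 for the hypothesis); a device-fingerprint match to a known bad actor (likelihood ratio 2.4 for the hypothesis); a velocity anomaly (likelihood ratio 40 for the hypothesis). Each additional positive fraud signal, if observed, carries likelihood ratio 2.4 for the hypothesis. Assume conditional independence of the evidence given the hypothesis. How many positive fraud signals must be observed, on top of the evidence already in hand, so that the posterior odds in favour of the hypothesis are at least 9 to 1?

4

Prior odds = 0.01/0.99 = 1/99.
Combined Bayes factor of the evidence already in hand = (1/3) × 2.4 × 40 = 32.
Odds after that evidence = (1/99) × 32 = 32/99.
Target odds = 9.
Need 2.4ⁿ ≥ 9 ÷ (32/99) = 27.84375.
2.4³ = 13.824 falls short of 27.84375 but 2.4⁴ = 33.1776 reaches it, so n = 4.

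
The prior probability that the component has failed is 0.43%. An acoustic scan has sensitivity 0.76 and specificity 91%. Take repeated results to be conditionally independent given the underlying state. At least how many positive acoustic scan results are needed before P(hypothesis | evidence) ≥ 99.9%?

6

Prior odds = 0.0043/0.9957 = 43/9957.
False-positive rate = 1 − 0.91 = 0.09; likelihood ratio of a positive = 0.76/0.09 = 76/9.
Target odds: 0.999 ÷ 0.001 = 999.
Need (43/9957) × (76/9)ⁿ ≥ 999, i.e. (76/9)ⁿ ≥ 9947043/43.
(76/9)⁵ ≈42939.3 falls short of 9947043/43 but (76/9)⁶ ≈362599 reaches it, so n = 6.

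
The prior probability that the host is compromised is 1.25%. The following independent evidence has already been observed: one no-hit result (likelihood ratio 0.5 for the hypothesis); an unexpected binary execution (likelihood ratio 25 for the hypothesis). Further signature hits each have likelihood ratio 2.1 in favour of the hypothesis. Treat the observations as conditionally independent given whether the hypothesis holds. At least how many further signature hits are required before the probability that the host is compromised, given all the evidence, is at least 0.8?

5

Prior odds = 0.0125/0.9875 = 1/79.
Combined Bayes factor of the evidence already in hand = 0.5 × 25 = 12.5.
Odds after that evidence = (1/79) × 12.5 = 25/158.
Target odds = 0.8/0.2 = 4.
Need 2.1ⁿ ≥ 4 ÷ (25/158) = 25.28.
2.1⁴ = 19.4481 falls short of 25.28 but 2.1⁵ = 4084101/100000 reaches it, so n = 5.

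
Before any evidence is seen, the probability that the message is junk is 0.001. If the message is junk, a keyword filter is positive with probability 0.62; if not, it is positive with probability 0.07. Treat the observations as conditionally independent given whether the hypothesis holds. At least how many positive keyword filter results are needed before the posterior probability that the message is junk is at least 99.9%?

Prior odds = 0.001/0.999 = 1/999.
Likelihood ratio of a positive = 0.62/0.07 = 62/7.
Target posterior odds = 0.999/0.001 = 999.
Need (1/999) × (62/7)ⁿ ≥ 999, i.e. (62/7)ⁿ ≥ 998001.
(62/7)⁶ ≈482794 falls short of 998001 but (62/7)⁷ ≈4.27618e+06 reaches it, so n = 7.

7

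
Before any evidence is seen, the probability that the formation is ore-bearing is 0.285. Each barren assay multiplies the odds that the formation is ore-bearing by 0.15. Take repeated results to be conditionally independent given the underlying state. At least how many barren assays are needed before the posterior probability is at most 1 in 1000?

Prior odds: 0.285 ÷ 0.715 = 57/143.
Likelihood ratio per barren assay = 0.15.
Target odds: 0.001 ÷ 0.999 = 1/999.
Need (57/143) × 0.15ⁿ ≤ 1/999, i.e. 0.15ⁿ ≤ 143/56943.
0.15³ = 0.003375 is still above 143/56943 but 0.15⁴ = 81/160000 is at or below it, so n = 4.

4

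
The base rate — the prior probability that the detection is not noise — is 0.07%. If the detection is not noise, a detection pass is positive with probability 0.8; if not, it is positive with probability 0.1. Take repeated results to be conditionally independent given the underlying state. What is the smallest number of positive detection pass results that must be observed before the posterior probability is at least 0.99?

Prior odds: 0.0007 ÷ 0.9993 = 7/9993.
Likelihood ratio of a positive = 0.8/0.1 = 8.
Target posterior odds = 0.99/0.01 = 99.
Need (7/9993) × 8ⁿ ≥ 99, i.e. 8ⁿ ≥ 989307/7.
8⁵ = 32768 falls short of 989307/7 but 8⁶ = 262144 reaches it, so n = 6.

6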